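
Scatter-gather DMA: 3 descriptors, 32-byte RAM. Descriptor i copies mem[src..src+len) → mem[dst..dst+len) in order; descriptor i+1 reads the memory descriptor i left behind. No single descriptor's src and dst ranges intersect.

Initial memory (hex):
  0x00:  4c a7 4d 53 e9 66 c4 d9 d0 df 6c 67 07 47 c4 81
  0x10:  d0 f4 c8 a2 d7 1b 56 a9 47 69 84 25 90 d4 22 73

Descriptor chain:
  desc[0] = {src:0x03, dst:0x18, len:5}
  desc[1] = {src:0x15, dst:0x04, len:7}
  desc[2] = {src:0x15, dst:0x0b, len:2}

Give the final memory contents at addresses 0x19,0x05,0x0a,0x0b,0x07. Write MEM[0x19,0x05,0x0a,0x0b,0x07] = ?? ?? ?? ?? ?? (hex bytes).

MEM[0x19,0x05,0x0a,0x0b,0x07] = e9 56 c4 1b 53

  after D0: wrote 5B at 0x18 = 53e966c4d9
  after D1: wrote 7B at 0x04 = 1b56a953e966c4
  after D2: wrote 2B at 0x0b = 1b56
query mem[0x19]=0xe9, mem[0x05]=0x56, mem[0x0a]=0xc4, mem[0x0b]=0x1b, mem[0x07]=0x53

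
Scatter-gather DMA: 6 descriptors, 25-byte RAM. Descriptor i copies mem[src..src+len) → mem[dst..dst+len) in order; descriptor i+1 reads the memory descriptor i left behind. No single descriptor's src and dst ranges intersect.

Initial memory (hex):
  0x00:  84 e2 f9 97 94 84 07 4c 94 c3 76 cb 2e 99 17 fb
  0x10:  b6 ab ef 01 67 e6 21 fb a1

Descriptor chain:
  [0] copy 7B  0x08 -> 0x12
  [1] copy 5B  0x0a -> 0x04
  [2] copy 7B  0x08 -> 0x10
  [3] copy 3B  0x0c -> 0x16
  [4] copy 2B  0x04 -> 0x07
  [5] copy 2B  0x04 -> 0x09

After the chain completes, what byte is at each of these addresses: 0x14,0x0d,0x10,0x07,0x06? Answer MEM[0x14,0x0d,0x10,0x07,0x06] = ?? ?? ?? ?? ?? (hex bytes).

[0] 0x08->0x12 len=7 : 94 c3 76 cb 2e 99 17
[1] 0x0a->0x04 len=5 : 76 cb 2e 99 17
[2] 0x08->0x10 len=7 : 17 c3 76 cb 2e 99 17
[3] 0x0c->0x16 len=3 : 2e 99 17
[4] 0x04->0x07 len=2 : 76 cb
[5] 0x04->0x09 len=2 : 76 cb
query mem[0x14]=0x2e, mem[0x0d]=0x99, mem[0x10]=0x17, mem[0x07]=0x76, mem[0x06]=0x2e

MEM[0x14,0x0d,0x10,0x07,0x06] = 2e 99 17 76 2e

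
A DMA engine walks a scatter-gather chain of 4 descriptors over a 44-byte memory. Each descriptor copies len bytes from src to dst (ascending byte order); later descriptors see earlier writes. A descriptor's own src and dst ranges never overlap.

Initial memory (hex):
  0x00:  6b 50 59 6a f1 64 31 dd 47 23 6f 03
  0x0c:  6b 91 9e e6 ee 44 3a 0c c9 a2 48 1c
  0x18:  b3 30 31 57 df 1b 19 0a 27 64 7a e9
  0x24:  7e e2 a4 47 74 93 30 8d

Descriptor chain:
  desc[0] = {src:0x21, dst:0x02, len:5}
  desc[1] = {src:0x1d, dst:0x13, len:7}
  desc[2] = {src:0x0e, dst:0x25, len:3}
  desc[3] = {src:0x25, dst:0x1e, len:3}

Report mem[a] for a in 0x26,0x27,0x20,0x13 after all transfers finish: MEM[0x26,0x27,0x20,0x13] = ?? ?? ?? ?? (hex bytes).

MEM[0x26,0x27,0x20,0x13] = e6 ee ee 1b

D0: mem[0x02..0x06] <- [64 7a e9 7e e2]
D1: mem[0x13..0x19] <- [1b 19 0a 27 64 7a e9]
D2: mem[0x25..0x27] <- [9e e6 ee]
D3: mem[0x1e..0x20] <- [9e e6 ee]
query mem[0x26]=0xe6, mem[0x27]=0xee, mem[0x20]=0xee, mem[0x13]=0x1b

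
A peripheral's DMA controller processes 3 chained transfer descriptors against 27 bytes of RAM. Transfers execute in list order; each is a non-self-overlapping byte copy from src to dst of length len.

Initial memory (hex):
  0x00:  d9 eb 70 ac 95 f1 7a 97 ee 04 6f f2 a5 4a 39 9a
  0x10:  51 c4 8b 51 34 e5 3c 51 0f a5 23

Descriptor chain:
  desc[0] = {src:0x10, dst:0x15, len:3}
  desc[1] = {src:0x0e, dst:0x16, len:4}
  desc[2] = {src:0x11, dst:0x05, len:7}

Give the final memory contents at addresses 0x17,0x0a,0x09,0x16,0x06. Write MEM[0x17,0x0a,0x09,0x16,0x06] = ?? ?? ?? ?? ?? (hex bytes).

MEM[0x17,0x0a,0x09,0x16,0x06] = 9a 39 51 39 8b

  after D0: wrote 3B at 0x15 = 51c48b
  after D1: wrote 4B at 0x16 = 399a51c4
  after D2: wrote 7B at 0x05 = c48b513451399a
query mem[0x17]=0x9a, mem[0x0a]=0x39, mem[0x09]=0x51, mem[0x16]=0x39, mem[0x06]=0x8b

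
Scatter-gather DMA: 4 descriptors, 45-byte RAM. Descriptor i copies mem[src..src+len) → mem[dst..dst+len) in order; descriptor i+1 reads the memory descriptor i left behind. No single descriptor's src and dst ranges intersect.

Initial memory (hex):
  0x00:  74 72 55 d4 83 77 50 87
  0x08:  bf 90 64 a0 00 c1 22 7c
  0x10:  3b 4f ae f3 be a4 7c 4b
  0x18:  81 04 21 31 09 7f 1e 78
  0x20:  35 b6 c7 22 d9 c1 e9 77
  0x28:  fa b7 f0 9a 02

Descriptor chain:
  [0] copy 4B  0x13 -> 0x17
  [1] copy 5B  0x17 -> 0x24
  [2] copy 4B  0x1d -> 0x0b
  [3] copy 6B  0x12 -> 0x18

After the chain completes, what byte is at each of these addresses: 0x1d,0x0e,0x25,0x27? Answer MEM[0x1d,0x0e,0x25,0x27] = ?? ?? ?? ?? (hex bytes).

MEM[0x1d,0x0e,0x25,0x27] = f3 35 be 7c

  after D0: wrote 4B at 0x17 = f3bea47c
  after D1: wrote 5B at 0x24 = f3bea47c31
  after D2: wrote 4B at 0x0b = 7f1e7835
  after D3: wrote 6B at 0x18 = aef3bea47cf3
query mem[0x1d]=0xf3, mem[0x0e]=0x35, mem[0x25]=0xbe, mem[0x27]=0x7c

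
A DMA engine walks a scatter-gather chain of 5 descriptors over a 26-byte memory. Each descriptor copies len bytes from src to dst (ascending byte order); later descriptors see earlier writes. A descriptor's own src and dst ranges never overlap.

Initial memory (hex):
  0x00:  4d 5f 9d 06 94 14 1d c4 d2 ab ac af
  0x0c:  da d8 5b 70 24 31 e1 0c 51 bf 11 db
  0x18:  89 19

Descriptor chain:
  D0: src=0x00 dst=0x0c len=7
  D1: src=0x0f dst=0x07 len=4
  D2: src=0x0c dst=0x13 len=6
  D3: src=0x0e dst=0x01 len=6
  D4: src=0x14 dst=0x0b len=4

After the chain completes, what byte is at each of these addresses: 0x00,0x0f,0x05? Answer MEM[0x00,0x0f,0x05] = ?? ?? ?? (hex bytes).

MEM[0x00,0x0f,0x05] = 4d 06 1d

  after D0: wrote 7B at 0x0c = 4d5f9d0694141d
  after D1: wrote 4B at 0x07 = 0694141d
  after D2: wrote 6B at 0x13 = 4d5f9d069414
  after D3: wrote 6B at 0x01 = 9d0694141d4d
  after D4: wrote 4B at 0x0b = 5f9d0694
query mem[0x00]=0x4d, mem[0x0f]=0x06, mem[0x05]=0x1d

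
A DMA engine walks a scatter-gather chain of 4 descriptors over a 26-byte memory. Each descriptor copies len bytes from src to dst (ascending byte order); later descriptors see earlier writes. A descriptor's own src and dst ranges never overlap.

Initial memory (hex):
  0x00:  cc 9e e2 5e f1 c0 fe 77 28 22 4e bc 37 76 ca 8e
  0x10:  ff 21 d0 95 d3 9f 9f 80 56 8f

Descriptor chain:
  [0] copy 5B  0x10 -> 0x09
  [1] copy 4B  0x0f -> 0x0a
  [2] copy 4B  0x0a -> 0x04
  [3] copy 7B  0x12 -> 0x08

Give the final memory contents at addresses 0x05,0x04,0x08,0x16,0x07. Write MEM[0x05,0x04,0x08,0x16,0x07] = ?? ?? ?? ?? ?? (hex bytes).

MEM[0x05,0x04,0x08,0x16,0x07] = ff 8e d0 9f d0

[0] 0x10->0x09 len=5 : ff 21 d0 95 d3
[1] 0x0f->0x0a len=4 : 8e ff 21 d0
[2] 0x0a->0x04 len=4 : 8e ff 21 d0
[3] 0x12->0x08 len=7 : d0 95 d3 9f 9f 80 56
query mem[0x05]=0xff, mem[0x04]=0x8e, mem[0x08]=0xd0, mem[0x16]=0x9f, mem[0x07]=0xd0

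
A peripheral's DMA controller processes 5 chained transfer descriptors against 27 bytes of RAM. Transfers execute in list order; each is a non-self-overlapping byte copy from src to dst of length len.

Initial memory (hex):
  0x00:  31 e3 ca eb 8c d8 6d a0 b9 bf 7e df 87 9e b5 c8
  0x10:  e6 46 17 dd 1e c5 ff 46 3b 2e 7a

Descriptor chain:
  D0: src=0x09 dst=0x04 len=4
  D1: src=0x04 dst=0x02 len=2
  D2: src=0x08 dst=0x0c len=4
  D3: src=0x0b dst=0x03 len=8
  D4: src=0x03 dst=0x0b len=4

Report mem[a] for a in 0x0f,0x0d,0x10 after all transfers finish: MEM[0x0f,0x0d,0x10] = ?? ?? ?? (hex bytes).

D0: mem[0x04..0x07] <- [bf 7e df 87]
D1: mem[0x02..0x03] <- [bf 7e]
D2: mem[0x0c..0x0f] <- [b9 bf 7e df]
D3: mem[0x03..0x0a] <- [df b9 bf 7e df e6 46 17]
D4: mem[0x0b..0x0e] <- [df b9 bf 7e]
query mem[0x0f]=0xdf, mem[0x0d]=0xbf, mem[0x10]=0xe6

MEM[0x0f,0x0d,0x10] = df bf e6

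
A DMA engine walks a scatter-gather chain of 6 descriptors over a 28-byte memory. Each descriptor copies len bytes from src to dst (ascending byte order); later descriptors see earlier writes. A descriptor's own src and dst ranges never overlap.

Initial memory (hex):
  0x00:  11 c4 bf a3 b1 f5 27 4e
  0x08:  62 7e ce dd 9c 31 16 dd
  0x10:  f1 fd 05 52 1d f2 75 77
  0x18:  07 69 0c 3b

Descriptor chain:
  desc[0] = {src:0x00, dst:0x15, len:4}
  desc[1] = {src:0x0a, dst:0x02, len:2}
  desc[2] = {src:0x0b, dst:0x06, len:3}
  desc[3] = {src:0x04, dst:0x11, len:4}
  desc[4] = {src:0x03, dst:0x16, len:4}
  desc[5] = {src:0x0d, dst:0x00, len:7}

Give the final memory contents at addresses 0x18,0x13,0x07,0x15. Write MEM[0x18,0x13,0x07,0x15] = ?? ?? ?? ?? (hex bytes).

MEM[0x18,0x13,0x07,0x15] = f5 dd 9c 11

D0: mem[0x15..0x18] <- [11 c4 bf a3]
D1: mem[0x02..0x03] <- [ce dd]
D2: mem[0x06..0x08] <- [dd 9c 31]
D3: mem[0x11..0x14] <- [b1 f5 dd 9c]
D4: mem[0x16..0x19] <- [dd b1 f5 dd]
D5: mem[0x00..0x06] <- [31 16 dd f1 b1 f5 dd]
query mem[0x18]=0xf5, mem[0x13]=0xdd, mem[0x07]=0x9c, mem[0x15]=0x11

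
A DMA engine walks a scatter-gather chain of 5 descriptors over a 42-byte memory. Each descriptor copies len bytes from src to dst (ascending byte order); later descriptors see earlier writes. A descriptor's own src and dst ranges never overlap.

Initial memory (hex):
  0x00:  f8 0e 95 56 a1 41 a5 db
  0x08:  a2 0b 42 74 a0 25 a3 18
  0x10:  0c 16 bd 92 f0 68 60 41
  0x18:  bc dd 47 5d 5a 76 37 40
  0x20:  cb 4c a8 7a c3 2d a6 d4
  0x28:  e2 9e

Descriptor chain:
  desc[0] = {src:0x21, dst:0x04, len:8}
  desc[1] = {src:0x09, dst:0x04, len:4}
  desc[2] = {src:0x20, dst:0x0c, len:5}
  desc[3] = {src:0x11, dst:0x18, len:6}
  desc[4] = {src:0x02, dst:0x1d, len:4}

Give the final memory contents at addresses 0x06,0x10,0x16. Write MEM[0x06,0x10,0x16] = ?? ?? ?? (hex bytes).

#0 dst[0x04+8] := {0x4c,0xa8,0x7a,0xc3,0x2d,0xa6,0xd4,0xe2}
#1 dst[0x04+4] := {0xa6,0xd4,0xe2,0xa0}
#2 dst[0x0c+5] := {0xcb,0x4c,0xa8,0x7a,0xc3}
#3 dst[0x18+6] := {0x16,0xbd,0x92,0xf0,0x68,0x60}
#4 dst[0x1d+4] := {0x95,0x56,0xa6,0xd4}
query mem[0x06]=0xe2, mem[0x10]=0xc3, mem[0x16]=0x60

MEM[0x06,0x10,0x16] = e2 c3 60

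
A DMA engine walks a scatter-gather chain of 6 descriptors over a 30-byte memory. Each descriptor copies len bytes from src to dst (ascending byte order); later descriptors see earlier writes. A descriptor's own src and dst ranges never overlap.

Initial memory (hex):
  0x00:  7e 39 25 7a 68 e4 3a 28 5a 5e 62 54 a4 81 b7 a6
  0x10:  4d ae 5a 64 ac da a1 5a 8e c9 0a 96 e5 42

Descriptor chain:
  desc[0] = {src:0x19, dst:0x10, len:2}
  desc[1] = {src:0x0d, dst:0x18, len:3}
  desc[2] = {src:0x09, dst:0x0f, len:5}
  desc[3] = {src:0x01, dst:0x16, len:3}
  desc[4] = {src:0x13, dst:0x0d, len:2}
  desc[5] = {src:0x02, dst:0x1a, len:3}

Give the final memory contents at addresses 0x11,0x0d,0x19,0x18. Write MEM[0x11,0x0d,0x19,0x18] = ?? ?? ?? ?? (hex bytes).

MEM[0x11,0x0d,0x19,0x18] = 54 81 b7 7a

#0 dst[0x10+2] := {0xc9,0x0a}
#1 dst[0x18+3] := {0x81,0xb7,0xa6}
#2 dst[0x0f+5] := {0x5e,0x62,0x54,0xa4,0x81}
#3 dst[0x16+3] := {0x39,0x25,0x7a}
#4 dst[0x0d+2] := {0x81,0xac}
#5 dst[0x1a+3] := {0x25,0x7a,0x68}
query mem[0x11]=0x54, mem[0x0d]=0x81, mem[0x19]=0xb7, mem[0x18]=0x7a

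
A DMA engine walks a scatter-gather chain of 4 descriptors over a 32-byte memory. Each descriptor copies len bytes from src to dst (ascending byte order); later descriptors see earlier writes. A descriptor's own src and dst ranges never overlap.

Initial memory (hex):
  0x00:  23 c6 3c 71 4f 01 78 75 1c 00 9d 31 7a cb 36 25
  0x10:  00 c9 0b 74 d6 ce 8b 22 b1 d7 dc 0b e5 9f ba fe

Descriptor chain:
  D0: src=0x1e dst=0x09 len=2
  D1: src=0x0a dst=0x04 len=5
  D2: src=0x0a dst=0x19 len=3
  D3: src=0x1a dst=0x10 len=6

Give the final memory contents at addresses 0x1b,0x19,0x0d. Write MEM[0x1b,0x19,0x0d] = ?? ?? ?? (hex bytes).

MEM[0x1b,0x19,0x0d] = 7a fe cb

#0 dst[0x09+2] := {0xba,0xfe}
#1 dst[0x04+5] := {0xfe,0x31,0x7a,0xcb,0x36}
#2 dst[0x19+3] := {0xfe,0x31,0x7a}
#3 dst[0x10+6] := {0x31,0x7a,0xe5,0x9f,0xba,0xfe}
query mem[0x1b]=0x7a, mem[0x19]=0xfe, mem[0x0d]=0xcb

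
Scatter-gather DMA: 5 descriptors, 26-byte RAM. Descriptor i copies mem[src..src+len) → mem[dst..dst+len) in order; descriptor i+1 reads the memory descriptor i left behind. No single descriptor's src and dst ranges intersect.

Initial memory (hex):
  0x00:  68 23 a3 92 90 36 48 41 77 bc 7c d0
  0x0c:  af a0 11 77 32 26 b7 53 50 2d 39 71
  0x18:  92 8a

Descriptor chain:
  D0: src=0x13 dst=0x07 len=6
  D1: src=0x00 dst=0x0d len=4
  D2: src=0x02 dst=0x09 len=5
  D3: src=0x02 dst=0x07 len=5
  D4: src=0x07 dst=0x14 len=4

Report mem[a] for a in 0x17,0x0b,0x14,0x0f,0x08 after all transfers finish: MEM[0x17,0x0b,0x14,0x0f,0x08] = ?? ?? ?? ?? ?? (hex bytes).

#0 dst[0x07+6] := {0x53,0x50,0x2d,0x39,0x71,0x92}
#1 dst[0x0d+4] := {0x68,0x23,0xa3,0x92}
#2 dst[0x09+5] := {0xa3,0x92,0x90,0x36,0x48}
#3 dst[0x07+5] := {0xa3,0x92,0x90,0x36,0x48}
#4 dst[0x14+4] := {0xa3,0x92,0x90,0x36}
query mem[0x17]=0x36, mem[0x0b]=0x48, mem[0x14]=0xa3, mem[0x0f]=0xa3, mem[0x08]=0x92

MEM[0x17,0x0b,0x14,0x0f,0x08] = 36 48 a3 a3 92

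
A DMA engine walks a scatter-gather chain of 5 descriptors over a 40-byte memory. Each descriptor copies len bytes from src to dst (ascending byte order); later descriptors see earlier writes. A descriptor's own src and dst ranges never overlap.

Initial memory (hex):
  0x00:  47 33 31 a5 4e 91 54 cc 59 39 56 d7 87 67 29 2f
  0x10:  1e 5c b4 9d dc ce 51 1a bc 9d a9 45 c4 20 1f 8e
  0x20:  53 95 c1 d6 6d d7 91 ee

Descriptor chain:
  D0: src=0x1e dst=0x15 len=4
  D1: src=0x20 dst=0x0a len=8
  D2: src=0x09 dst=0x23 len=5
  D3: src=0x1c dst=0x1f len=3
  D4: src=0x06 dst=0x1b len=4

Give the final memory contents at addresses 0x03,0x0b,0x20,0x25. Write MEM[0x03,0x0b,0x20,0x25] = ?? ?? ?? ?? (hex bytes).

[0] 0x1e->0x15 len=4 : 1f 8e 53 95
[1] 0x20->0x0a len=8 : 53 95 c1 d6 6d d7 91 ee
[2] 0x09->0x23 len=5 : 39 53 95 c1 d6
[3] 0x1c->0x1f len=3 : c4 20 1f
[4] 0x06->0x1b len=4 : 54 cc 59 39
query mem[0x03]=0xa5, mem[0x0b]=0x95, mem[0x20]=0x20, mem[0x25]=0x95

MEM[0x03,0x0b,0x20,0x25] = a5 95 20 95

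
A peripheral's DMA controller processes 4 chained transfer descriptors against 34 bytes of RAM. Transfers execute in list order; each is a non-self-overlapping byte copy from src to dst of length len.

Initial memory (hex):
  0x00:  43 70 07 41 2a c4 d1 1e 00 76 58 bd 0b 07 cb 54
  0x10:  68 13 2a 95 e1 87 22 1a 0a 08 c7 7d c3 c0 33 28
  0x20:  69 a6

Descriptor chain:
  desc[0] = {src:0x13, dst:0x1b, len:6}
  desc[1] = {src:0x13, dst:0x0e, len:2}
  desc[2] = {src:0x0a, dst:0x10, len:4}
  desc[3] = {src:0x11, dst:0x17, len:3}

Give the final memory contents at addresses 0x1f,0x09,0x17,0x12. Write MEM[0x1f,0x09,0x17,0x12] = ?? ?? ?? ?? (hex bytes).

[0] 0x13->0x1b len=6 : 95 e1 87 22 1a 0a
[1] 0x13->0x0e len=2 : 95 e1
[2] 0x0a->0x10 len=4 : 58 bd 0b 07
[3] 0x11->0x17 len=3 : bd 0b 07
query mem[0x1f]=0x1a, mem[0x09]=0x76, mem[0x17]=0xbd, mem[0x12]=0x0b

MEM[0x1f,0x09,0x17,0x12] = 1a 76 bd 0b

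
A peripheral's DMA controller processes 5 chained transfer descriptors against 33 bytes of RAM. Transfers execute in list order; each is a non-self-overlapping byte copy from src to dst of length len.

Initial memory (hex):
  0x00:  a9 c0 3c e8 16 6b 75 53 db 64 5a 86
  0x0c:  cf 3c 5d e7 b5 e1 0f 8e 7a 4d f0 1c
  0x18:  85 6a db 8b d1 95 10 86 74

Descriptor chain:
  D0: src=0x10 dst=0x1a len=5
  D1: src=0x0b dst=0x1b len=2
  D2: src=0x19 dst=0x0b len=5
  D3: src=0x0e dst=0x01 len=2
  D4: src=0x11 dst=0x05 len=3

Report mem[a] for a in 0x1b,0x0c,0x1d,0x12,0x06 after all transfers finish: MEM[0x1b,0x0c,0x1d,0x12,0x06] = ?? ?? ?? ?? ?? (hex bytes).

D0: mem[0x1a..0x1e] <- [b5 e1 0f 8e 7a]
D1: mem[0x1b..0x1c] <- [86 cf]
D2: mem[0x0b..0x0f] <- [6a b5 86 cf 8e]
D3: mem[0x01..0x02] <- [cf 8e]
D4: mem[0x05..0x07] <- [e1 0f 8e]
query mem[0x1b]=0x86, mem[0x0c]=0xb5, mem[0x1d]=0x8e, mem[0x12]=0x0f, mem[0x06]=0x0f

MEM[0x1b,0x0c,0x1d,0x12,0x06] = 86 b5 8e 0f 0f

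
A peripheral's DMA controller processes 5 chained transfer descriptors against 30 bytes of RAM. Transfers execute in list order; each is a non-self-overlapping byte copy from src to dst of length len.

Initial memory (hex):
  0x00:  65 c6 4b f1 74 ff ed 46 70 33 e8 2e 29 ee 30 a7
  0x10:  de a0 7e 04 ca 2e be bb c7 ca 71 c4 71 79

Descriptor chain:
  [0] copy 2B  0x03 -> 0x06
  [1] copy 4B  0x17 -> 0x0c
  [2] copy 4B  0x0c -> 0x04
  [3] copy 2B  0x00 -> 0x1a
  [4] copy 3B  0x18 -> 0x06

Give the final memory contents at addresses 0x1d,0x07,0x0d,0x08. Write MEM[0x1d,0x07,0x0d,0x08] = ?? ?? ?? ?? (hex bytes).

D0: mem[0x06..0x07] <- [f1 74]
D1: mem[0x0c..0x0f] <- [bb c7 ca 71]
D2: mem[0x04..0x07] <- [bb c7 ca 71]
D3: mem[0x1a..0x1b] <- [65 c6]
D4: mem[0x06..0x08] <- [c7 ca 65]
query mem[0x1d]=0x79, mem[0x07]=0xca, mem[0x0d]=0xc7, mem[0x08]=0x65

MEM[0x1d,0x07,0x0d,0x08] = 79 ca c7 65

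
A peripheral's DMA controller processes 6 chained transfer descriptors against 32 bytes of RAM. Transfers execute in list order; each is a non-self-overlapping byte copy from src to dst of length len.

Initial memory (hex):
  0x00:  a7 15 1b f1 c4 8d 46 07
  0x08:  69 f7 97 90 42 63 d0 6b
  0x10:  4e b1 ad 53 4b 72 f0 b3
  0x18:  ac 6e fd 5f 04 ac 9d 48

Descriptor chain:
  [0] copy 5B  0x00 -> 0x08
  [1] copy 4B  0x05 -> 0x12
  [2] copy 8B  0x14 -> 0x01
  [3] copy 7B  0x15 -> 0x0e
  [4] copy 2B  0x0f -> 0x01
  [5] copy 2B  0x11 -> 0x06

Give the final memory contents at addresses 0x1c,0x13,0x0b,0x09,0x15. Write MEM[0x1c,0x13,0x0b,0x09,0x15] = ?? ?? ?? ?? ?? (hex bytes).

MEM[0x1c,0x13,0x0b,0x09,0x15] = 04 fd f1 15 a7

[0] 0x00->0x08 len=5 : a7 15 1b f1 c4
[1] 0x05->0x12 len=4 : 8d 46 07 a7
[2] 0x14->0x01 len=8 : 07 a7 f0 b3 ac 6e fd 5f
[3] 0x15->0x0e len=7 : a7 f0 b3 ac 6e fd 5f
[4] 0x0f->0x01 len=2 : f0 b3
[5] 0x11->0x06 len=2 : ac 6e
query mem[0x1c]=0x04, mem[0x13]=0xfd, mem[0x0b]=0xf1, mem[0x09]=0x15, mem[0x15]=0xa7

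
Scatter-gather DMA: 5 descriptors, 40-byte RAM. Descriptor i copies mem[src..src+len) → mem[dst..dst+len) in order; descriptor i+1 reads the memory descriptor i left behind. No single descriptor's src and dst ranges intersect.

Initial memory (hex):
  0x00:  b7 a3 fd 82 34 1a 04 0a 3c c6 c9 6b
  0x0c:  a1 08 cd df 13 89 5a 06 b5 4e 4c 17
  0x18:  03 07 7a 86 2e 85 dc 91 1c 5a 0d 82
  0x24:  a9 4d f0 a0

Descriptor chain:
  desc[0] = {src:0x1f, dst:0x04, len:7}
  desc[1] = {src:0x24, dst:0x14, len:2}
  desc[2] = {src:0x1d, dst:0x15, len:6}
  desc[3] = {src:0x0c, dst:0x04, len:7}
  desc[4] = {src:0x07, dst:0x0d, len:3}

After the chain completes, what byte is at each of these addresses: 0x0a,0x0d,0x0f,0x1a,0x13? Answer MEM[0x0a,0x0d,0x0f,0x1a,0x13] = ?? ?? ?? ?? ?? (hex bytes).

MEM[0x0a,0x0d,0x0f,0x1a,0x13] = 5a df 89 0d 06

D0: mem[0x04..0x0a] <- [91 1c 5a 0d 82 a9 4d]
D1: mem[0x14..0x15] <- [a9 4d]
D2: mem[0x15..0x1a] <- [85 dc 91 1c 5a 0d]
D3: mem[0x04..0x0a] <- [a1 08 cd df 13 89 5a]
D4: mem[0x0d..0x0f] <- [df 13 89]
query mem[0x0a]=0x5a, mem[0x0d]=0xdf, mem[0x0f]=0x89, mem[0x1a]=0x0d, mem[0x13]=0x06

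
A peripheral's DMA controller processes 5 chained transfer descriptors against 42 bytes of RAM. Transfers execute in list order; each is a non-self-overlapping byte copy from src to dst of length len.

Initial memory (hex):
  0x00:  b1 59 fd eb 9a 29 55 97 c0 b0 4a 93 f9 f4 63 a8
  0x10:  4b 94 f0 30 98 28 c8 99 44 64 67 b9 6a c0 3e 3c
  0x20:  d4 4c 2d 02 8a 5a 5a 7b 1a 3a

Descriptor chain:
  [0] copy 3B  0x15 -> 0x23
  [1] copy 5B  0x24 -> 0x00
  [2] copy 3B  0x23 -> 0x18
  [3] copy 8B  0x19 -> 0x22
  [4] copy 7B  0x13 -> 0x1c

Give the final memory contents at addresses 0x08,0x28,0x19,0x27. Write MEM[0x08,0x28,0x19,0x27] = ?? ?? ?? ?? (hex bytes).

MEM[0x08,0x28,0x19,0x27] = c0 3c c8 3e

D0: mem[0x23..0x25] <- [28 c8 99]
D1: mem[0x00..0x04] <- [c8 99 5a 7b 1a]
D2: mem[0x18..0x1a] <- [28 c8 99]
D3: mem[0x22..0x29] <- [c8 99 b9 6a c0 3e 3c d4]
D4: mem[0x1c..0x22] <- [30 98 28 c8 99 28 c8]
query mem[0x08]=0xc0, mem[0x28]=0x3c, mem[0x19]=0xc8, mem[0x27]=0x3e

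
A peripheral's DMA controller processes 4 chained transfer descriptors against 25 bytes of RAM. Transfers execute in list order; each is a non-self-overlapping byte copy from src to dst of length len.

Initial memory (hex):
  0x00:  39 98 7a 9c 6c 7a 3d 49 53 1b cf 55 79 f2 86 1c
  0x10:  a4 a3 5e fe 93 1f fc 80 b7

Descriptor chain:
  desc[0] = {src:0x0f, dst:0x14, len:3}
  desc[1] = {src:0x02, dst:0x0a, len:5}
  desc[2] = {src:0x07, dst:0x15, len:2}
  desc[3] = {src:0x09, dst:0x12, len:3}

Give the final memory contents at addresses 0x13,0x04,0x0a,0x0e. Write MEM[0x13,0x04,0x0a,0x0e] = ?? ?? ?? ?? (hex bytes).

MEM[0x13,0x04,0x0a,0x0e] = 7a 6c 7a 3d

[0] 0x0f->0x14 len=3 : 1c a4 a3
[1] 0x02->0x0a len=5 : 7a 9c 6c 7a 3d
[2] 0x07->0x15 len=2 : 49 53
[3] 0x09->0x12 len=3 : 1b 7a 9c
query mem[0x13]=0x7a, mem[0x04]=0x6c, mem[0x0a]=0x7a, mem[0x0e]=0x3d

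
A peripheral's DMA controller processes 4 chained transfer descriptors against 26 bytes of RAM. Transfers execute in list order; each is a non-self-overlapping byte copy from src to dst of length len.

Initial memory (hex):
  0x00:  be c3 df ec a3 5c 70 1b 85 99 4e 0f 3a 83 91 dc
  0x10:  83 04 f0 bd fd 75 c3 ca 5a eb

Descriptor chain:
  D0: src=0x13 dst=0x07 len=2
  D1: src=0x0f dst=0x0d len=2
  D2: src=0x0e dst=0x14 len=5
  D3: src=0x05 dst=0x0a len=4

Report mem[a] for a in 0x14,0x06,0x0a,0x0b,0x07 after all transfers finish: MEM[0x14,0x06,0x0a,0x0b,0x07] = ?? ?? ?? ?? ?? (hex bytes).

MEM[0x14,0x06,0x0a,0x0b,0x07] = 83 70 5c 70 bd

#0 dst[0x07+2] := {0xbd,0xfd}
#1 dst[0x0d+2] := {0xdc,0x83}
#2 dst[0x14+5] := {0x83,0xdc,0x83,0x04,0xf0}
#3 dst[0x0a+4] := {0x5c,0x70,0xbd,0xfd}
query mem[0x14]=0x83, mem[0x06]=0x70, mem[0x0a]=0x5c, mem[0x0b]=0x70, mem[0x07]=0xbd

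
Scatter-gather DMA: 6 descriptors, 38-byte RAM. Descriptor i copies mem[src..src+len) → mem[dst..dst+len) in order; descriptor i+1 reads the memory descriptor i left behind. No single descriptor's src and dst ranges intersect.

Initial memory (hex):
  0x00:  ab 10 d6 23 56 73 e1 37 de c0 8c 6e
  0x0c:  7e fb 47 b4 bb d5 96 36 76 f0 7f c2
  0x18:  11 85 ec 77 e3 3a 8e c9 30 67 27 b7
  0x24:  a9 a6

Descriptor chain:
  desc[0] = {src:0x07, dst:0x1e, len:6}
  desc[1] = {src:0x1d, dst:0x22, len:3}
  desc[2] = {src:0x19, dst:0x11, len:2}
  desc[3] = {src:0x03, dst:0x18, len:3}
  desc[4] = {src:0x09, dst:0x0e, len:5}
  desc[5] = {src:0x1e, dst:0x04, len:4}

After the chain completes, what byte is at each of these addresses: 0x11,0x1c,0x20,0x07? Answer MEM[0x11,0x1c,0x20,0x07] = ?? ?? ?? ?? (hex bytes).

MEM[0x11,0x1c,0x20,0x07] = 7e e3 c0 8c

#0 dst[0x1e+6] := {0x37,0xde,0xc0,0x8c,0x6e,0x7e}
#1 dst[0x22+3] := {0x3a,0x37,0xde}
#2 dst[0x11+2] := {0x85,0xec}
#3 dst[0x18+3] := {0x23,0x56,0x73}
#4 dst[0x0e+5] := {0xc0,0x8c,0x6e,0x7e,0xfb}
#5 dst[0x04+4] := {0x37,0xde,0xc0,0x8c}
query mem[0x11]=0x7e, mem[0x1c]=0xe3, mem[0x20]=0xc0, mem[0x07]=0x8c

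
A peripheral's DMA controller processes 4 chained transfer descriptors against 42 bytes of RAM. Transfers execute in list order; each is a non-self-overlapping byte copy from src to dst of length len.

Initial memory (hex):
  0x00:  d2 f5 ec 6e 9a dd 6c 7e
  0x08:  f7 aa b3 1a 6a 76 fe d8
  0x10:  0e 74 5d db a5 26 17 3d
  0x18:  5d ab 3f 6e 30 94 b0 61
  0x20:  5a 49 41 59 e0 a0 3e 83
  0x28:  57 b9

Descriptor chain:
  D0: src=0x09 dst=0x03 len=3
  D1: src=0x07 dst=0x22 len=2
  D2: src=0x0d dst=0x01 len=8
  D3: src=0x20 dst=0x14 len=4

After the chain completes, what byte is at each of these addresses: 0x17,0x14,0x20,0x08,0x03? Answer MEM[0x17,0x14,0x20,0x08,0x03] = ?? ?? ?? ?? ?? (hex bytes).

#0 dst[0x03+3] := {0xaa,0xb3,0x1a}
#1 dst[0x22+2] := {0x7e,0xf7}
#2 dst[0x01+8] := {0x76,0xfe,0xd8,0x0e,0x74,0x5d,0xdb,0xa5}
#3 dst[0x14+4] := {0x5a,0x49,0x7e,0xf7}
query mem[0x17]=0xf7, mem[0x14]=0x5a, mem[0x20]=0x5a, mem[0x08]=0xa5, mem[0x03]=0xd8

MEM[0x17,0x14,0x20,0x08,0x03] = f7 5a 5a a5 d8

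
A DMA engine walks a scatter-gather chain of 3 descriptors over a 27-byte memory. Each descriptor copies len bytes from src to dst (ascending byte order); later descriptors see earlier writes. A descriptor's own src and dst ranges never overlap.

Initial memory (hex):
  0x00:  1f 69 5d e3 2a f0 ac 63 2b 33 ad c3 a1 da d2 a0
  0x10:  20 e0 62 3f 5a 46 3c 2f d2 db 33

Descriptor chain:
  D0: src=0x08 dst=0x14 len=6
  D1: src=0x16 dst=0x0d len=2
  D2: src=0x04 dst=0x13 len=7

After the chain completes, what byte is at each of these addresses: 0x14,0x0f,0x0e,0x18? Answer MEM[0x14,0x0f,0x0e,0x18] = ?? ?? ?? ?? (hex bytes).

#0 dst[0x14+6] := {0x2b,0x33,0xad,0xc3,0xa1,0xda}
#1 dst[0x0d+2] := {0xad,0xc3}
#2 dst[0x13+7] := {0x2a,0xf0,0xac,0x63,0x2b,0x33,0xad}
query mem[0x14]=0xf0, mem[0x0f]=0xa0, mem[0x0e]=0xc3, mem[0x18]=0x33

MEM[0x14,0x0f,0x0e,0x18] = f0 a0 c3 33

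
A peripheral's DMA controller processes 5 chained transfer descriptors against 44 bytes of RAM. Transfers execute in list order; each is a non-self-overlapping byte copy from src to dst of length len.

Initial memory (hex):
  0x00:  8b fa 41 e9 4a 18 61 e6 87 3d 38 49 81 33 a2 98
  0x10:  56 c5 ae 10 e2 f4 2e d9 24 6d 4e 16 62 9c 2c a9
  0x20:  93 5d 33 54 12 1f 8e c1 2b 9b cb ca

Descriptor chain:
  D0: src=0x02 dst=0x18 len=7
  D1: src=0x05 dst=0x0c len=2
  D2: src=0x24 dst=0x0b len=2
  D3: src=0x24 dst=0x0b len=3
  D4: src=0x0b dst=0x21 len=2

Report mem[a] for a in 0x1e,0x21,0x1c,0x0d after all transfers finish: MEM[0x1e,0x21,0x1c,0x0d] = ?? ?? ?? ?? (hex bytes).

[0] 0x02->0x18 len=7 : 41 e9 4a 18 61 e6 87
[1] 0x05->0x0c len=2 : 18 61
[2] 0x24->0x0b len=2 : 12 1f
[3] 0x24->0x0b len=3 : 12 1f 8e
[4] 0x0b->0x21 len=2 : 12 1f
query mem[0x1e]=0x87, mem[0x21]=0x12, mem[0x1c]=0x61, mem[0x0d]=0x8e

MEM[0x1e,0x21,0x1c,0x0d] = 87 12 61 8e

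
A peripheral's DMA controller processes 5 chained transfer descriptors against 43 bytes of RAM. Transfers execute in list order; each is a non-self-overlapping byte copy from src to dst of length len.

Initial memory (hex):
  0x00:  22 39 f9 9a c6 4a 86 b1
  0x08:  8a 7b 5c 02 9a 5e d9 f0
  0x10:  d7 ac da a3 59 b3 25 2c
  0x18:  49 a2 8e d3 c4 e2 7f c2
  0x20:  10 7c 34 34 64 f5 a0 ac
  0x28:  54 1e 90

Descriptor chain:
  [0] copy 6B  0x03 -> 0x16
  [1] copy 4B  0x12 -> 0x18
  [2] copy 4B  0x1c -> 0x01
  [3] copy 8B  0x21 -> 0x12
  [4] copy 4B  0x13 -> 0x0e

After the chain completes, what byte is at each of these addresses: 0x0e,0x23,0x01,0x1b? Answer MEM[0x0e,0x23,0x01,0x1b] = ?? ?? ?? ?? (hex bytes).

#0 dst[0x16+6] := {0x9a,0xc6,0x4a,0x86,0xb1,0x8a}
#1 dst[0x18+4] := {0xda,0xa3,0x59,0xb3}
#2 dst[0x01+4] := {0xc4,0xe2,0x7f,0xc2}
#3 dst[0x12+8] := {0x7c,0x34,0x34,0x64,0xf5,0xa0,0xac,0x54}
#4 dst[0x0e+4] := {0x34,0x34,0x64,0xf5}
query mem[0x0e]=0x34, mem[0x23]=0x34, mem[0x01]=0xc4, mem[0x1b]=0xb3

MEM[0x0e,0x23,0x01,0x1b] = 34 34 c4 b3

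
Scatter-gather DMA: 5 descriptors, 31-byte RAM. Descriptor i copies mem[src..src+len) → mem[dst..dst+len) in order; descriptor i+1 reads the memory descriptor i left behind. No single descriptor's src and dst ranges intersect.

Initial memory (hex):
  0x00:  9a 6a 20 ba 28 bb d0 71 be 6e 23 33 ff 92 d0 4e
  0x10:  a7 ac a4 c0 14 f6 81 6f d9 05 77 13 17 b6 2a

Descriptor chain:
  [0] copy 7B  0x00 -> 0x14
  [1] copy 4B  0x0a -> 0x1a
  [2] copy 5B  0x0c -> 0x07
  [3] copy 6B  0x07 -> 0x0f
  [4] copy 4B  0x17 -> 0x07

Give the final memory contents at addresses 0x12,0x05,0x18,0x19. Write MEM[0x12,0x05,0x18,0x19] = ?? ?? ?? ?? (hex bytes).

MEM[0x12,0x05,0x18,0x19] = 4e bb 28 bb

  after D0: wrote 7B at 0x14 = 9a6a20ba28bbd0
  after D1: wrote 4B at 0x1a = 2333ff92
  after D2: wrote 5B at 0x07 = ff92d04ea7
  after D3: wrote 6B at 0x0f = ff92d04ea7ff
  after D4: wrote 4B at 0x07 = ba28bb23
query mem[0x12]=0x4e, mem[0x05]=0xbb, mem[0x18]=0x28, mem[0x19]=0xbb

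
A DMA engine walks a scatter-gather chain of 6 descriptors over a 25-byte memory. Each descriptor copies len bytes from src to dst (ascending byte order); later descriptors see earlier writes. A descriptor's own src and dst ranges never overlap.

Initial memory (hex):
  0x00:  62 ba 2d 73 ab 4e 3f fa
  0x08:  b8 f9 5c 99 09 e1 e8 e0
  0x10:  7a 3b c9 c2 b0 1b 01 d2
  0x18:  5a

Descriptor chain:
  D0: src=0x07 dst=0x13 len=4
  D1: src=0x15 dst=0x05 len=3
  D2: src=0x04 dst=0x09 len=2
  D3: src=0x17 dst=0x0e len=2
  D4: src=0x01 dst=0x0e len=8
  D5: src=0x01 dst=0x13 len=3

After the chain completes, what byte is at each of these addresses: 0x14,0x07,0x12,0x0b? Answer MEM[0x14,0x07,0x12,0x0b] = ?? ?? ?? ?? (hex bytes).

MEM[0x14,0x07,0x12,0x0b] = 2d d2 f9 99

#0 dst[0x13+4] := {0xfa,0xb8,0xf9,0x5c}
#1 dst[0x05+3] := {0xf9,0x5c,0xd2}
#2 dst[0x09+2] := {0xab,0xf9}
#3 dst[0x0e+2] := {0xd2,0x5a}
#4 dst[0x0e+8] := {0xba,0x2d,0x73,0xab,0xf9,0x5c,0xd2,0xb8}
#5 dst[0x13+3] := {0xba,0x2d,0x73}
query mem[0x14]=0x2d, mem[0x07]=0xd2, mem[0x12]=0xf9, mem[0x0b]=0x99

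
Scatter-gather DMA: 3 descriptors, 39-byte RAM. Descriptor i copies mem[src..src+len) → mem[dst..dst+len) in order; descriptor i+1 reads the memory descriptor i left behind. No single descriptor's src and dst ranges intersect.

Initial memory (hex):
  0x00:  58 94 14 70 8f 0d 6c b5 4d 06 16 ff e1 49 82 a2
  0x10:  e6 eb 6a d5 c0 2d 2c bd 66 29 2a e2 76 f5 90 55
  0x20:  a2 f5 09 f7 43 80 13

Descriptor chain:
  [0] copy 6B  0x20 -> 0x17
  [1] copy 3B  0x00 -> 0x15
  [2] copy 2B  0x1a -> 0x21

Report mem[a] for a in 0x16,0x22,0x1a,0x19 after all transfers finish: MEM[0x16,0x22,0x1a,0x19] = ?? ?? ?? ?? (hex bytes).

MEM[0x16,0x22,0x1a,0x19] = 94 43 f7 09

[0] 0x20->0x17 len=6 : a2 f5 09 f7 43 80
[1] 0x00->0x15 len=3 : 58 94 14
[2] 0x1a->0x21 len=2 : f7 43
query mem[0x16]=0x94, mem[0x22]=0x43, mem[0x1a]=0xf7, mem[0x19]=0x09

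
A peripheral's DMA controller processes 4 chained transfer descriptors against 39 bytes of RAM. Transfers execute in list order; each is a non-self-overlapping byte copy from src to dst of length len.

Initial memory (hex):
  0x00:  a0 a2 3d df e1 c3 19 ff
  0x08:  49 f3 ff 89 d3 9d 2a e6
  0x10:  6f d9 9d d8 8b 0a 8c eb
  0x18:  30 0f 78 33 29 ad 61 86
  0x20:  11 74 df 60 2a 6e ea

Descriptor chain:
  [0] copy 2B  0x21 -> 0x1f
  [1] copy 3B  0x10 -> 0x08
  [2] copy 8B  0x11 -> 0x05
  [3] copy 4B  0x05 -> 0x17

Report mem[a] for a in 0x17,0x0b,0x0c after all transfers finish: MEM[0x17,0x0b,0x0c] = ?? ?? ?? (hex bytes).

  after D0: wrote 2B at 0x1f = 74df
  after D1: wrote 3B at 0x08 = 6fd99d
  after D2: wrote 8B at 0x05 = d99dd88b0a8ceb30
  after D3: wrote 4B at 0x17 = d99dd88b
query mem[0x17]=0xd9, mem[0x0b]=0xeb, mem[0x0c]=0x30

MEM[0x17,0x0b,0x0c] = d9 eb 30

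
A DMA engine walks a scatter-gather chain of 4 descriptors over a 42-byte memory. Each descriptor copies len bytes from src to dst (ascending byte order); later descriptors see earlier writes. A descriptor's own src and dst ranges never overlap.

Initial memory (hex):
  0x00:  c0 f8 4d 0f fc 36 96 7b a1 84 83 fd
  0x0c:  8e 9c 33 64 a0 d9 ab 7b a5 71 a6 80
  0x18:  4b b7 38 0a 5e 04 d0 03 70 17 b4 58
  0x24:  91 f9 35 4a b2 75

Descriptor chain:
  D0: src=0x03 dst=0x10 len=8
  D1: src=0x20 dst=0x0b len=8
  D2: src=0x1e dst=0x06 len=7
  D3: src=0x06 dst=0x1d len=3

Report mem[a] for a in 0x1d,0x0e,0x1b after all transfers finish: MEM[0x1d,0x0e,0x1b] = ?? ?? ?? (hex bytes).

MEM[0x1d,0x0e,0x1b] = d0 58 0a

[0] 0x03->0x10 len=8 : 0f fc 36 96 7b a1 84 83
[1] 0x20->0x0b len=8 : 70 17 b4 58 91 f9 35 4a
[2] 0x1e->0x06 len=7 : d0 03 70 17 b4 58 91
[3] 0x06->0x1d len=3 : d0 03 70
query mem[0x1d]=0xd0, mem[0x0e]=0x58, mem[0x1b]=0x0a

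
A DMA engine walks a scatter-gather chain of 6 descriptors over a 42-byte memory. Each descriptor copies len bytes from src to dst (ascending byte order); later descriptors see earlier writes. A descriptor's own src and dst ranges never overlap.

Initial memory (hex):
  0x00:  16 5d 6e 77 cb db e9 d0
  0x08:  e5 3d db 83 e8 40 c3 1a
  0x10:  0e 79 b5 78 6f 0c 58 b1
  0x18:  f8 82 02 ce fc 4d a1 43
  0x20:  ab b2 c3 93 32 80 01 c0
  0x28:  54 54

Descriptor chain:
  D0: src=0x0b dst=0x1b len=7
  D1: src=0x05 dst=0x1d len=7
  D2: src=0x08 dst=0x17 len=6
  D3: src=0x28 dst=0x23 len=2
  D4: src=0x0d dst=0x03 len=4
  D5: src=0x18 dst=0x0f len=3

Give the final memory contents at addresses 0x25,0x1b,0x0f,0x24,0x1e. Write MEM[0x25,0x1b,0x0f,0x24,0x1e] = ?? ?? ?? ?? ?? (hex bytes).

MEM[0x25,0x1b,0x0f,0x24,0x1e] = 80 e8 3d 54 e9

D0: mem[0x1b..0x21] <- [83 e8 40 c3 1a 0e 79]
D1: mem[0x1d..0x23] <- [db e9 d0 e5 3d db 83]
D2: mem[0x17..0x1c] <- [e5 3d db 83 e8 40]
D3: mem[0x23..0x24] <- [54 54]
D4: mem[0x03..0x06] <- [40 c3 1a 0e]
D5: mem[0x0f..0x11] <- [3d db 83]
query mem[0x25]=0x80, mem[0x1b]=0xe8, mem[0x0f]=0x3d, mem[0x24]=0x54, mem[0x1e]=0xe9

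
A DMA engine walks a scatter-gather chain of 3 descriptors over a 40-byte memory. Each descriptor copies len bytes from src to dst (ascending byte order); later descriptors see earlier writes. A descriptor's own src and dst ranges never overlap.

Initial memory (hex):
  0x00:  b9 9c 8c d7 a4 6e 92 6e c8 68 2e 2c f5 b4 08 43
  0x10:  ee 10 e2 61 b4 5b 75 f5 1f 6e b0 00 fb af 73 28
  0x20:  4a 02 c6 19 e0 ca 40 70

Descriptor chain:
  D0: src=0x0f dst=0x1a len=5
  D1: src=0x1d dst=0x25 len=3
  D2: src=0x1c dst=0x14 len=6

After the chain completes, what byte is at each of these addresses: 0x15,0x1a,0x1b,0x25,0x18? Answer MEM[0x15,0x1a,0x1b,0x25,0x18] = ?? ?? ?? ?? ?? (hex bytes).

MEM[0x15,0x1a,0x1b,0x25,0x18] = e2 43 ee e2 4a

#0 dst[0x1a+5] := {0x43,0xee,0x10,0xe2,0x61}
#1 dst[0x25+3] := {0xe2,0x61,0x28}
#2 dst[0x14+6] := {0x10,0xe2,0x61,0x28,0x4a,0x02}
query mem[0x15]=0xe2, mem[0x1a]=0x43, mem[0x1b]=0xee, mem[0x25]=0xe2, mem[0x18]=0x4a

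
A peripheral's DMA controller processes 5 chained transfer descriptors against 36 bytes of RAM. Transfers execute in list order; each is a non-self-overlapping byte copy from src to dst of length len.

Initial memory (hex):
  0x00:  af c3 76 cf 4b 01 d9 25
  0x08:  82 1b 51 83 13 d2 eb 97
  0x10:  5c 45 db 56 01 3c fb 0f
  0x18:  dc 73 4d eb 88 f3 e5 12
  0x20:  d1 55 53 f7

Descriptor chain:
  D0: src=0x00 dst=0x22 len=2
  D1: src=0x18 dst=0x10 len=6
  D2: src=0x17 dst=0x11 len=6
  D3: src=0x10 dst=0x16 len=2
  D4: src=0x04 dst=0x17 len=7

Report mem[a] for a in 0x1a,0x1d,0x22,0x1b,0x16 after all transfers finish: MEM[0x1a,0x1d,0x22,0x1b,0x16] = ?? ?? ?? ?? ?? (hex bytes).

MEM[0x1a,0x1d,0x22,0x1b,0x16] = 25 51 af 82 dc

  after D0: wrote 2B at 0x22 = afc3
  after D1: wrote 6B at 0x10 = dc734deb88f3
  after D2: wrote 6B at 0x11 = 0fdc734deb88
  after D3: wrote 2B at 0x16 = dc0f
  after D4: wrote 7B at 0x17 = 4b01d925821b51
query mem[0x1a]=0x25, mem[0x1d]=0x51, mem[0x22]=0xaf, mem[0x1b]=0x82, mem[0x16]=0xdc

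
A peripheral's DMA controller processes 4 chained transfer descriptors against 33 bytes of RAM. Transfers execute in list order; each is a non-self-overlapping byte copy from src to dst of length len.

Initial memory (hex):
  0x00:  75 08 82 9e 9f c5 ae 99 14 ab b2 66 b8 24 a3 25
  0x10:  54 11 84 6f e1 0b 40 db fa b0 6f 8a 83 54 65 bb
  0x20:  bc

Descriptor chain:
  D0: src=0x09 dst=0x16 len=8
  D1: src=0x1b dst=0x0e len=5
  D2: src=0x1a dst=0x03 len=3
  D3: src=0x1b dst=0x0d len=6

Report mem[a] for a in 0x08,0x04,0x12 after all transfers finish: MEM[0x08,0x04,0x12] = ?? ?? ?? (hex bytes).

MEM[0x08,0x04,0x12] = 14 a3 bc

D0: mem[0x16..0x1d] <- [ab b2 66 b8 24 a3 25 54]
D1: mem[0x0e..0x12] <- [a3 25 54 65 bb]
D2: mem[0x03..0x05] <- [24 a3 25]
D3: mem[0x0d..0x12] <- [a3 25 54 65 bb bc]
query mem[0x08]=0x14, mem[0x04]=0xa3, mem[0x12]=0xbc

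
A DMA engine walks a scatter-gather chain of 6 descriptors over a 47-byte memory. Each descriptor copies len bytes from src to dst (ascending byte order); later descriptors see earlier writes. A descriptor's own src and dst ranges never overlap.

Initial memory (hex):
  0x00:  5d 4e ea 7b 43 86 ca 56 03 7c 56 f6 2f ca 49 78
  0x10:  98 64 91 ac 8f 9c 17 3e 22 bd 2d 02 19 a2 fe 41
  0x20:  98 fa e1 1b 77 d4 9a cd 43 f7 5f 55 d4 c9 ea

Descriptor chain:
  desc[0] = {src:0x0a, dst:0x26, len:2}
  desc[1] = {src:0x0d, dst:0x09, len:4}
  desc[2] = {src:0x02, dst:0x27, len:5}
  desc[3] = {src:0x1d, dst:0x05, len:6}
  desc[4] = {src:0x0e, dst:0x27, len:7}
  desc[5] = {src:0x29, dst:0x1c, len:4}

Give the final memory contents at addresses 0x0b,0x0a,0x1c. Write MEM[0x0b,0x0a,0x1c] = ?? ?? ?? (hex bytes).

MEM[0x0b,0x0a,0x1c] = 78 e1 98

D0: mem[0x26..0x27] <- [56 f6]
D1: mem[0x09..0x0c] <- [ca 49 78 98]
D2: mem[0x27..0x2b] <- [ea 7b 43 86 ca]
D3: mem[0x05..0x0a] <- [a2 fe 41 98 fa e1]
D4: mem[0x27..0x2d] <- [49 78 98 64 91 ac 8f]
D5: mem[0x1c..0x1f] <- [98 64 91 ac]
query mem[0x0b]=0x78, mem[0x0a]=0xe1, mem[0x1c]=0x98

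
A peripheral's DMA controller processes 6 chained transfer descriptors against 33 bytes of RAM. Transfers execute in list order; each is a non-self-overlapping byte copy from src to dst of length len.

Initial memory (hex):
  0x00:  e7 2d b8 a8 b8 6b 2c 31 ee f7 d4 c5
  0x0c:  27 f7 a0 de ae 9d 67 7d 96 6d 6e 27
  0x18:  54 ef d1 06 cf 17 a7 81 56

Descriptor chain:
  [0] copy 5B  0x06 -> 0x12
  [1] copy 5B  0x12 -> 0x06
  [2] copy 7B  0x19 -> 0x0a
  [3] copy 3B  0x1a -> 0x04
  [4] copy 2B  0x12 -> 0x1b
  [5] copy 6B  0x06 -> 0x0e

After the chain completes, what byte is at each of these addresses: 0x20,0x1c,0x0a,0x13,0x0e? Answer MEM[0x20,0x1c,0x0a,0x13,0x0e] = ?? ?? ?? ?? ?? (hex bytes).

MEM[0x20,0x1c,0x0a,0x13,0x0e] = 56 31 ef d1 cf

#0 dst[0x12+5] := {0x2c,0x31,0xee,0xf7,0xd4}
#1 dst[0x06+5] := {0x2c,0x31,0xee,0xf7,0xd4}
#2 dst[0x0a+7] := {0xef,0xd1,0x06,0xcf,0x17,0xa7,0x81}
#3 dst[0x04+3] := {0xd1,0x06,0xcf}
#4 dst[0x1b+2] := {0x2c,0x31}
#5 dst[0x0e+6] := {0xcf,0x31,0xee,0xf7,0xef,0xd1}
query mem[0x20]=0x56, mem[0x1c]=0x31, mem[0x0a]=0xef, mem[0x13]=0xd1, mem[0x0e]=0xcf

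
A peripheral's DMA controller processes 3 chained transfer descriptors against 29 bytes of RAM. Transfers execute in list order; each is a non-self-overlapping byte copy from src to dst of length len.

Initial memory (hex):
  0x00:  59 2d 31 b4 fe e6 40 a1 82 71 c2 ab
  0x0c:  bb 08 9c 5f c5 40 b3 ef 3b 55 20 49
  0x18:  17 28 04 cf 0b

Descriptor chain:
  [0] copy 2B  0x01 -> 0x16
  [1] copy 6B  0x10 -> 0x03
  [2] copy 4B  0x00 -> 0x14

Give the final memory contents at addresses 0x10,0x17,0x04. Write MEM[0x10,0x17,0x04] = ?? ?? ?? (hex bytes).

MEM[0x10,0x17,0x04] = c5 c5 40

[0] 0x01->0x16 len=2 : 2d 31
[1] 0x10->0x03 len=6 : c5 40 b3 ef 3b 55
[2] 0x00->0x14 len=4 : 59 2d 31 c5
query mem[0x10]=0xc5, mem[0x17]=0xc5, mem[0x04]=0x40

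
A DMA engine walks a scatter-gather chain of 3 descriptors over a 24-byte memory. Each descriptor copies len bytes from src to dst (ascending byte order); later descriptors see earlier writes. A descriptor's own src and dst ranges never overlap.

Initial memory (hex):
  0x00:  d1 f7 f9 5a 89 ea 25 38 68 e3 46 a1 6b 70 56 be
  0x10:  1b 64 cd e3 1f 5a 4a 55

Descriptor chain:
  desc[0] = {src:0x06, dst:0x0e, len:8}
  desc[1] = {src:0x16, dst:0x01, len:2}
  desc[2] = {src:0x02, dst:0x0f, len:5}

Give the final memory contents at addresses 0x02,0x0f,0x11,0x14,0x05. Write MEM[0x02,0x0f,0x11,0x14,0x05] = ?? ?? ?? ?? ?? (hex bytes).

MEM[0x02,0x0f,0x11,0x14,0x05] = 55 55 89 6b ea

#0 dst[0x0e+8] := {0x25,0x38,0x68,0xe3,0x46,0xa1,0x6b,0x70}
#1 dst[0x01+2] := {0x4a,0x55}
#2 dst[0x0f+5] := {0x55,0x5a,0x89,0xea,0x25}
query mem[0x02]=0x55, mem[0x0f]=0x55, mem[0x11]=0x89, mem[0x14]=0x6b, mem[0x05]=0xea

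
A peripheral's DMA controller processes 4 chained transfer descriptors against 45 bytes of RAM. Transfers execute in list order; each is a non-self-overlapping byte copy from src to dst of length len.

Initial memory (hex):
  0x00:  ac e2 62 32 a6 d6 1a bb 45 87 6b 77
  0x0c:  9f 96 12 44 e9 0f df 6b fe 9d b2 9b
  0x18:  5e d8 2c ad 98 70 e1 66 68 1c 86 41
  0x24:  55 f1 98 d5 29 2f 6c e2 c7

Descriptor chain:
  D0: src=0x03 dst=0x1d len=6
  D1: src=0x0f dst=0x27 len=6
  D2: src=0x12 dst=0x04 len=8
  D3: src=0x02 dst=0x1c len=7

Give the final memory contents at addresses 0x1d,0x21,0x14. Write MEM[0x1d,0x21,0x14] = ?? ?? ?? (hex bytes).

MEM[0x1d,0x21,0x14] = 32 9d fe

[0] 0x03->0x1d len=6 : 32 a6 d6 1a bb 45
[1] 0x0f->0x27 len=6 : 44 e9 0f df 6b fe
[2] 0x12->0x04 len=8 : df 6b fe 9d b2 9b 5e d8
[3] 0x02->0x1c len=7 : 62 32 df 6b fe 9d b2
query mem[0x1d]=0x32, mem[0x21]=0x9d, mem[0x14]=0xfe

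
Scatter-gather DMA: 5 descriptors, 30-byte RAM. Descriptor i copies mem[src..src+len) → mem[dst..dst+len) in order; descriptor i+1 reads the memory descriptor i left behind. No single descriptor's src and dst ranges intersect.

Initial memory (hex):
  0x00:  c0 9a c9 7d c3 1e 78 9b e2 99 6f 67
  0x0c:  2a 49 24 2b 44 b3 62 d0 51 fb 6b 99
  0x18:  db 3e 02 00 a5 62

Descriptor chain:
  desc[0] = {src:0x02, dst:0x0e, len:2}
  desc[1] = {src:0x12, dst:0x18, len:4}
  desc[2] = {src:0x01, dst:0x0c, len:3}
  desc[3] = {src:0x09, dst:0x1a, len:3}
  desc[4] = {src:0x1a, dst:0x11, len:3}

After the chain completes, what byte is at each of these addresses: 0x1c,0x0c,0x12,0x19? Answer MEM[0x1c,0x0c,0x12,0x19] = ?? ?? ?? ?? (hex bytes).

MEM[0x1c,0x0c,0x12,0x19] = 67 9a 6f d0

#0 dst[0x0e+2] := {0xc9,0x7d}
#1 dst[0x18+4] := {0x62,0xd0,0x51,0xfb}
#2 dst[0x0c+3] := {0x9a,0xc9,0x7d}
#3 dst[0x1a+3] := {0x99,0x6f,0x67}
#4 dst[0x11+3] := {0x99,0x6f,0x67}
query mem[0x1c]=0x67, mem[0x0c]=0x9a, mem[0x12]=0x6f, mem[0x19]=0xd0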